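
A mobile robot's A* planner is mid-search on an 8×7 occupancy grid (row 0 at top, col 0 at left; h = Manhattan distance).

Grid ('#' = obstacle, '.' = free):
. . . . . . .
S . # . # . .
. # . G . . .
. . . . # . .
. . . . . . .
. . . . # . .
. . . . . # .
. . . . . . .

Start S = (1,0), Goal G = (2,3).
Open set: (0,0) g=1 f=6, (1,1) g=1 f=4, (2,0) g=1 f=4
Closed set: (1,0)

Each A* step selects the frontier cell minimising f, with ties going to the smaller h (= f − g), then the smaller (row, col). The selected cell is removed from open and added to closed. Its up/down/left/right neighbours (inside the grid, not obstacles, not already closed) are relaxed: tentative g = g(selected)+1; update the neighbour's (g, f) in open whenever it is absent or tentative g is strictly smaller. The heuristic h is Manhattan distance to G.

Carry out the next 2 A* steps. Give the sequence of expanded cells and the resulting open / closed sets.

step 1: expand (1,1) (f=4, h=3) → closed; open now [(0,0) g=1 f=6, (0,1) g=2 f=6, (2,0) g=1 f=4]
step 2: expand (2,0) (f=4, h=3) → closed; open now [(0,0) g=1 f=6, (0,1) g=2 f=6, (3,0) g=2 f=6]

order=[(1,1) → (2,0)]; open=[(0,0) g=1 f=6, (0,1) g=2 f=6, (3,0) g=2 f=6]; closed=[(1,0), (1,1), (2,0)]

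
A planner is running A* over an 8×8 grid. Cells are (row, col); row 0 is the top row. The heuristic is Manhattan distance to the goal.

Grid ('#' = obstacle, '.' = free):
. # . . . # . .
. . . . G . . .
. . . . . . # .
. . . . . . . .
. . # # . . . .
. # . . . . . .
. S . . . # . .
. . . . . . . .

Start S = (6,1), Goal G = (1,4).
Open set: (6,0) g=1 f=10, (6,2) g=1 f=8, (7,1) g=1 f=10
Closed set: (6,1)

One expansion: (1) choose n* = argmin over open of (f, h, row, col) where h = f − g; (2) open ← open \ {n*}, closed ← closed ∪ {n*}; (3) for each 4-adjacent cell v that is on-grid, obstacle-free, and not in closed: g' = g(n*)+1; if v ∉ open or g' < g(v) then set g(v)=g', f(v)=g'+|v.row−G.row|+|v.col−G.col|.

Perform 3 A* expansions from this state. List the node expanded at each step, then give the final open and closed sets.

step 1: expand (6,2) (f=8, h=7) → closed; open now [(5,2) g=2 f=8, (6,0) g=1 f=10, (6,3) g=2 f=8, (7,1) g=1 f=10, (7,2) g=2 f=10]
step 2: expand (5,2) (f=8, h=6) → closed; open now [(5,3) g=3 f=8, (6,0) g=1 f=10, (6,3) g=2 f=8, (7,1) g=1 f=10, (7,2) g=2 f=10]
step 3: expand (5,3) (f=8, h=5) → closed; open now [(5,4) g=4 f=8, (6,0) g=1 f=10, (6,3) g=2 f=8, (7,1) g=1 f=10, (7,2) g=2 f=10]

order=[(6,2) → (5,2) → (5,3)]; open=[(5,4) g=4 f=8, (6,0) g=1 f=10, (6,3) g=2 f=8, (7,1) g=1 f=10, (7,2) g=2 f=10]; closed=[(5,2), (5,3), (6,1), (6,2)]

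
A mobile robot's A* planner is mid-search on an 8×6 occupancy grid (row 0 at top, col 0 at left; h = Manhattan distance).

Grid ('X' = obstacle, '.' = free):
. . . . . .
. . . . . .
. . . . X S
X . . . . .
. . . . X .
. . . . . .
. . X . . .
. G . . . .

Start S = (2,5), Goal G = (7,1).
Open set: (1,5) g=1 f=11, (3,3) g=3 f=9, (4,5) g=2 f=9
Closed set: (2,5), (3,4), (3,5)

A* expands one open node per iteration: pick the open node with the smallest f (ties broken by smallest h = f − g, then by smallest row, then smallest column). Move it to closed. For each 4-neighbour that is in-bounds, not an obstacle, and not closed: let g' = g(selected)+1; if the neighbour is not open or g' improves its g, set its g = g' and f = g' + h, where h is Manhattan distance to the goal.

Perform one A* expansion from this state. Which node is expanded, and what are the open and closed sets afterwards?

expanded=(3,3); open=[(1,5) g=1 f=11, (2,3) g=4 f=11, (3,2) g=4 f=9, (4,3) g=4 f=9, (4,5) g=2 f=9]; closed=[(2,5), (3,3), (3,4), (3,5)]

step 1: expand (3,3) (f=9, h=6) → closed; open now [(1,5) g=1 f=11, (2,3) g=4 f=11, (3,2) g=4 f=9, (4,3) g=4 f=9, (4,5) g=2 f=9]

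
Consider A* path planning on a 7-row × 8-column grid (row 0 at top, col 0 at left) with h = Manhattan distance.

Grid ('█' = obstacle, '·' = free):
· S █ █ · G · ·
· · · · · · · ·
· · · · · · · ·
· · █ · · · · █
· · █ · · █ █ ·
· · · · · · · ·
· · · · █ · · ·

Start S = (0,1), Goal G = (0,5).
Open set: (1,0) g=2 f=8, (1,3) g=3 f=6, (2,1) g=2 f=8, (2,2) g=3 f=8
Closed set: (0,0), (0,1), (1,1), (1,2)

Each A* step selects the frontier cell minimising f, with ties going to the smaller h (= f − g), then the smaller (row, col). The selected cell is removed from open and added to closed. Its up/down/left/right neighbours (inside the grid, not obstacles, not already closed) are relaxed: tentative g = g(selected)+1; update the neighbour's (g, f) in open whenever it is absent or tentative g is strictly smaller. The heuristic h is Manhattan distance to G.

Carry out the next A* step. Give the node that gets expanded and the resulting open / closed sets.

expanded=(1,3); open=[(1,0) g=2 f=8, (1,4) g=4 f=6, (2,1) g=2 f=8, (2,2) g=3 f=8, (2,3) g=4 f=8]; closed=[(0,0), (0,1), (1,1), (1,2), (1,3)]

step 1: expand (1,3) (f=6, h=3) → closed; open now [(1,0) g=2 f=8, (1,4) g=4 f=6, (2,1) g=2 f=8, (2,2) g=3 f=8, (2,3) g=4 f=8]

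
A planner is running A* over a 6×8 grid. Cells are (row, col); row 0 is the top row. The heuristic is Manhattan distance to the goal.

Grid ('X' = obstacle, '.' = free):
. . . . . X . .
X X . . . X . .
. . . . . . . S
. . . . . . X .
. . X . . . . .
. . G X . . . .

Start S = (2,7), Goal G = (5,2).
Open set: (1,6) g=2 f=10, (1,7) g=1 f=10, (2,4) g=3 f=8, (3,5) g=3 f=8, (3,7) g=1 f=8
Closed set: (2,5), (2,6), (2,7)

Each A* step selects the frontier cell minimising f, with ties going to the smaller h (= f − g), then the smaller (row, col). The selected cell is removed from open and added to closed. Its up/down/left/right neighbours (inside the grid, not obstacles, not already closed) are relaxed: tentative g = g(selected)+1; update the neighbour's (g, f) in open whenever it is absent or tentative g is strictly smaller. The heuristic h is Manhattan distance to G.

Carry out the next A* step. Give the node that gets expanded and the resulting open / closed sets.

expanded=(2,4); open=[(1,4) g=4 f=10, (1,6) g=2 f=10, (1,7) g=1 f=10, (2,3) g=4 f=8, (3,4) g=4 f=8, (3,5) g=3 f=8, (3,7) g=1 f=8]; closed=[(2,4), (2,5), (2,6), (2,7)]

step 1: expand (2,4) (f=8, h=5) → closed; open now [(1,4) g=4 f=10, (1,6) g=2 f=10, (1,7) g=1 f=10, (2,3) g=4 f=8, (3,4) g=4 f=8, (3,5) g=3 f=8, (3,7) g=1 f=8]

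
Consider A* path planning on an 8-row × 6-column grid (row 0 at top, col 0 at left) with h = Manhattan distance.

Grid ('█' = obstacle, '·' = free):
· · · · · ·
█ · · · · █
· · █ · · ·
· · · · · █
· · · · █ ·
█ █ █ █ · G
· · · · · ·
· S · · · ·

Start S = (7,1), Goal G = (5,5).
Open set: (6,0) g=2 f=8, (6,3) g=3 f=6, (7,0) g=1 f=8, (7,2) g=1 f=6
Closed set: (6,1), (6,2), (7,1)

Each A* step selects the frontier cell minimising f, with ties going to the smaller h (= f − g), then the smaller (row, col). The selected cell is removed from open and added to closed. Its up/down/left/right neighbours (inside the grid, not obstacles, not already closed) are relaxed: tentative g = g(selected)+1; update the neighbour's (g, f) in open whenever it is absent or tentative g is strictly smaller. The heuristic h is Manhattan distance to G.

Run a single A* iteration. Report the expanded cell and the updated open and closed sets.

expanded=(6,3); open=[(6,0) g=2 f=8, (6,4) g=4 f=6, (7,0) g=1 f=8, (7,2) g=1 f=6, (7,3) g=4 f=8]; closed=[(6,1), (6,2), (6,3), (7,1)]

step 1: expand (6,3) (f=6, h=3) → closed; open now [(6,0) g=2 f=8, (6,4) g=4 f=6, (7,0) g=1 f=8, (7,2) g=1 f=6, (7,3) g=4 f=8]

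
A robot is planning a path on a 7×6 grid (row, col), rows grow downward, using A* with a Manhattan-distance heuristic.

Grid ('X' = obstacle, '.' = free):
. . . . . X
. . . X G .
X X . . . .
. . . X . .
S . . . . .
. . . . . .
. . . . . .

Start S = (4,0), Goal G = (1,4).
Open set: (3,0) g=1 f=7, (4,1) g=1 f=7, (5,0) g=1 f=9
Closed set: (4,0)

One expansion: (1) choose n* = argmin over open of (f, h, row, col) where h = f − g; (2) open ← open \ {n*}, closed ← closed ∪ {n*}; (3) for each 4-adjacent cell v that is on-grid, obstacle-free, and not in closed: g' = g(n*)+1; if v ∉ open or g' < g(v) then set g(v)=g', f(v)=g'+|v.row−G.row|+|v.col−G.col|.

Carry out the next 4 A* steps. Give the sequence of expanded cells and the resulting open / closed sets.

order=[(3,0) → (3,1) → (3,2) → (2,2)]; open=[(1,2) g=5 f=7, (2,3) g=5 f=7, (4,1) g=1 f=7, (4,2) g=4 f=9, (5,0) g=1 f=9]; closed=[(2,2), (3,0), (3,1), (3,2), (4,0)]

step 1: expand (3,0) (f=7, h=6) → closed; open now [(3,1) g=2 f=7, (4,1) g=1 f=7, (5,0) g=1 f=9]
step 2: expand (3,1) (f=7, h=5) → closed; open now [(3,2) g=3 f=7, (4,1) g=1 f=7, (5,0) g=1 f=9]
step 3: expand (3,2) (f=7, h=4) → closed; open now [(2,2) g=4 f=7, (4,1) g=1 f=7, (4,2) g=4 f=9, (5,0) g=1 f=9]
step 4: expand (2,2) (f=7, h=3) → closed; open now [(1,2) g=5 f=7, (2,3) g=5 f=7, (4,1) g=1 f=7, (4,2) g=4 f=9, (5,0) g=1 f=9]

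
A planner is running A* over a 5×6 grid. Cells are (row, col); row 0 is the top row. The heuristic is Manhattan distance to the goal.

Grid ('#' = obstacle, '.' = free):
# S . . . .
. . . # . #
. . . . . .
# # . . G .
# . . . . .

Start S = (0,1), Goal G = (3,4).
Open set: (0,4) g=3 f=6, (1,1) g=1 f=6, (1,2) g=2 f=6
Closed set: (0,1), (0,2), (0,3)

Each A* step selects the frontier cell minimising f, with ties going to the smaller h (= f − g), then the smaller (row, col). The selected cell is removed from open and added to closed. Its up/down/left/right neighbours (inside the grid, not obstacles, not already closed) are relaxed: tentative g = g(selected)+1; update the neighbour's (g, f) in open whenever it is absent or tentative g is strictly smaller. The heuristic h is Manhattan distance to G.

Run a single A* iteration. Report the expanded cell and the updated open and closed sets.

expanded=(0,4); open=[(0,5) g=4 f=8, (1,1) g=1 f=6, (1,2) g=2 f=6, (1,4) g=4 f=6]; closed=[(0,1), (0,2), (0,3), (0,4)]

step 1: expand (0,4) (f=6, h=3) → closed; open now [(0,5) g=4 f=8, (1,1) g=1 f=6, (1,2) g=2 f=6, (1,4) g=4 f=6]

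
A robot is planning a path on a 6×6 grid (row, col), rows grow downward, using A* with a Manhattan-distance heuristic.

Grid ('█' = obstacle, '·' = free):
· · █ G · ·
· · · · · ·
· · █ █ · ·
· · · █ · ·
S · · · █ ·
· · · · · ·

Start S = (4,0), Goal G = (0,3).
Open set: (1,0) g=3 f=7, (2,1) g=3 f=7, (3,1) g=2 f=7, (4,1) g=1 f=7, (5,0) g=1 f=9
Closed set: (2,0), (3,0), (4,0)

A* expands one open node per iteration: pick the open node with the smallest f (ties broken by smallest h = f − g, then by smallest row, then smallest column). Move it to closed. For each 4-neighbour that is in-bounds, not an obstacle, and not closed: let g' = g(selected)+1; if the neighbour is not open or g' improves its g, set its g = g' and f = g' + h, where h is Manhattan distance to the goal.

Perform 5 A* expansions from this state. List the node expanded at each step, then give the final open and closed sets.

order=[(1,0) → (0,0) → (0,1) → (1,1) → (1,2)]; open=[(1,3) g=6 f=7, (2,1) g=3 f=7, (3,1) g=2 f=7, (4,1) g=1 f=7, (5,0) g=1 f=9]; closed=[(0,0), (0,1), (1,0), (1,1), (1,2), (2,0), (3,0), (4,0)]

step 1: expand (1,0) (f=7, h=4) → closed; open now [(0,0) g=4 f=7, (1,1) g=4 f=7, (2,1) g=3 f=7, (3,1) g=2 f=7, (4,1) g=1 f=7, (5,0) g=1 f=9]
step 2: expand (0,0) (f=7, h=3) → closed; open now [(0,1) g=5 f=7, (1,1) g=4 f=7, (2,1) g=3 f=7, (3,1) g=2 f=7, (4,1) g=1 f=7, (5,0) g=1 f=9]
step 3: expand (0,1) (f=7, h=2) → closed; open now [(1,1) g=4 f=7, (2,1) g=3 f=7, (3,1) g=2 f=7, (4,1) g=1 f=7, (5,0) g=1 f=9]
step 4: expand (1,1) (f=7, h=3) → closed; open now [(1,2) g=5 f=7, (2,1) g=3 f=7, (3,1) g=2 f=7, (4,1) g=1 f=7, (5,0) g=1 f=9]
step 5: expand (1,2) (f=7, h=2) → closed; open now [(1,3) g=6 f=7, (2,1) g=3 f=7, (3,1) g=2 f=7, (4,1) g=1 f=7, (5,0) g=1 f=9]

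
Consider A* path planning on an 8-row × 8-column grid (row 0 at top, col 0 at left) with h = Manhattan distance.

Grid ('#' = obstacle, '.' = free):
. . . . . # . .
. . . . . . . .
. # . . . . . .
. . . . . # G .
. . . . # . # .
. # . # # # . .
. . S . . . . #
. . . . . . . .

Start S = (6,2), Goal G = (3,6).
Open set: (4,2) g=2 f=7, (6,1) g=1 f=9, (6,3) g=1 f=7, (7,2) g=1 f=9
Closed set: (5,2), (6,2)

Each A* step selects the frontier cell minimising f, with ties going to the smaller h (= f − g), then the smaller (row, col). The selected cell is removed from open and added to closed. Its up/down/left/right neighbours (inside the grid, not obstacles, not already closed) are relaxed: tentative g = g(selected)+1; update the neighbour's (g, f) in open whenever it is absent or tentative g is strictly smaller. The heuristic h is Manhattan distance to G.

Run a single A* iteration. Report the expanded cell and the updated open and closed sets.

expanded=(4,2); open=[(3,2) g=3 f=7, (4,1) g=3 f=9, (4,3) g=3 f=7, (6,1) g=1 f=9, (6,3) g=1 f=7, (7,2) g=1 f=9]; closed=[(4,2), (5,2), (6,2)]

step 1: expand (4,2) (f=7, h=5) → closed; open now [(3,2) g=3 f=7, (4,1) g=3 f=9, (4,3) g=3 f=7, (6,1) g=1 f=9, (6,3) g=1 f=7, (7,2) g=1 f=9]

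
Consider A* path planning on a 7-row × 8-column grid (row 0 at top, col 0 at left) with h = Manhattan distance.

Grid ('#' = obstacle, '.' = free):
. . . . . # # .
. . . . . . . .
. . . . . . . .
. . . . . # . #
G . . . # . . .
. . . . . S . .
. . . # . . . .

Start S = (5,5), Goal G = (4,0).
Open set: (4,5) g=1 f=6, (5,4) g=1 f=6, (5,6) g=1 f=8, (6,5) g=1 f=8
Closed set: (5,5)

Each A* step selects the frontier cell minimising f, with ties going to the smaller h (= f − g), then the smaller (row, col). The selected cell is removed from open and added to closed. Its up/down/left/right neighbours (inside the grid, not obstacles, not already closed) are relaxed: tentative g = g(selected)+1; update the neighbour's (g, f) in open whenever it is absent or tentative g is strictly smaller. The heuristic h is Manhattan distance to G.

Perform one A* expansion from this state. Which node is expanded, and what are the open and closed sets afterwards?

expanded=(4,5); open=[(4,6) g=2 f=8, (5,4) g=1 f=6, (5,6) g=1 f=8, (6,5) g=1 f=8]; closed=[(4,5), (5,5)]

step 1: expand (4,5) (f=6, h=5) → closed; open now [(4,6) g=2 f=8, (5,4) g=1 f=6, (5,6) g=1 f=8, (6,5) g=1 f=8]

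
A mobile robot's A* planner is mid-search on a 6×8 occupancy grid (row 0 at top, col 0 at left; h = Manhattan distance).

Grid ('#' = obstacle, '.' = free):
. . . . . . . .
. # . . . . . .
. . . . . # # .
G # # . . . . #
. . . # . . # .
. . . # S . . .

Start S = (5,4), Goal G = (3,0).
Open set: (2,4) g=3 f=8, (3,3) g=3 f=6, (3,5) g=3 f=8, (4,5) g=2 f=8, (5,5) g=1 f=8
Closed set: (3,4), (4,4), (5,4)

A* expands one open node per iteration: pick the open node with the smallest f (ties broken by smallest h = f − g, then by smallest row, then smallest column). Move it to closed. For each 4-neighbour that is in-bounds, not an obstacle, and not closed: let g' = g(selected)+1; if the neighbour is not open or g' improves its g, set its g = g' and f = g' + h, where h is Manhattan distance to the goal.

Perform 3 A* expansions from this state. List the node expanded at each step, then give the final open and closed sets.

step 1: expand (3,3) (f=6, h=3) → closed; open now [(2,3) g=4 f=8, (2,4) g=3 f=8, (3,5) g=3 f=8, (4,5) g=2 f=8, (5,5) g=1 f=8]
step 2: expand (2,3) (f=8, h=4) → closed; open now [(1,3) g=5 f=10, (2,2) g=5 f=8, (2,4) g=3 f=8, (3,5) g=3 f=8, (4,5) g=2 f=8, (5,5) g=1 f=8]
step 3: expand (2,2) (f=8, h=3) → closed; open now [(1,2) g=6 f=10, (1,3) g=5 f=10, (2,1) g=6 f=8, (2,4) g=3 f=8, (3,5) g=3 f=8, (4,5) g=2 f=8, (5,5) g=1 f=8]

order=[(3,3) → (2,3) → (2,2)]; open=[(1,2) g=6 f=10, (1,3) g=5 f=10, (2,1) g=6 f=8, (2,4) g=3 f=8, (3,5) g=3 f=8, (4,5) g=2 f=8, (5,5) g=1 f=8]; closed=[(2,2), (2,3), (3,3), (3,4), (4,4), (5,4)]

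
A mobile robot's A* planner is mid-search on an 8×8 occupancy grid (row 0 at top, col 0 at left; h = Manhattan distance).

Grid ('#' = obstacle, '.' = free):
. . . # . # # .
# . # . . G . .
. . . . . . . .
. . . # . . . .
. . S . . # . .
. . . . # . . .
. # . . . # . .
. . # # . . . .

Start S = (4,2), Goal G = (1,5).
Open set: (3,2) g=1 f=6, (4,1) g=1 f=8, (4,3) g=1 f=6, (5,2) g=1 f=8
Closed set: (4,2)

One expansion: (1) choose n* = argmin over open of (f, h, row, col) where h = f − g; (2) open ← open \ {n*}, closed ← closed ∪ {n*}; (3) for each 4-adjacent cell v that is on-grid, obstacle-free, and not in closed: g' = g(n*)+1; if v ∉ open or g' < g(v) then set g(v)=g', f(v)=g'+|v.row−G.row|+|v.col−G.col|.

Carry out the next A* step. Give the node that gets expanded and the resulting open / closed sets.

step 1: expand (3,2) (f=6, h=5) → closed; open now [(2,2) g=2 f=6, (3,1) g=2 f=8, (4,1) g=1 f=8, (4,3) g=1 f=6, (5,2) g=1 f=8]

expanded=(3,2); open=[(2,2) g=2 f=6, (3,1) g=2 f=8, (4,1) g=1 f=8, (4,3) g=1 f=6, (5,2) g=1 f=8]; closed=[(3,2), (4,2)]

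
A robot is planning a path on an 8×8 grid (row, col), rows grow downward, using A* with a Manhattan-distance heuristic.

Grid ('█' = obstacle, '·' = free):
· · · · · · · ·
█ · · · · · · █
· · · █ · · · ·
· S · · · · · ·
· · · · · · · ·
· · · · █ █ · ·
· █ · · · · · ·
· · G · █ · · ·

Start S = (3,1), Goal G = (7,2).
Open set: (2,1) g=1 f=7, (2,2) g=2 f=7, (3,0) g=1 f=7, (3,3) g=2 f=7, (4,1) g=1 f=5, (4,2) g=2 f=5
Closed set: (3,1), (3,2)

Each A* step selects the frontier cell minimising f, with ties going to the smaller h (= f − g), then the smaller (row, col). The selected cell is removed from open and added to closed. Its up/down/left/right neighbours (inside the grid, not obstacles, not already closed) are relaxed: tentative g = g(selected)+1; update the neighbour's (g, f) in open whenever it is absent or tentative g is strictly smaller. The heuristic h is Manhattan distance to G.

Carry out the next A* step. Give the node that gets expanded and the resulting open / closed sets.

step 1: expand (4,2) (f=5, h=3) → closed; open now [(2,1) g=1 f=7, (2,2) g=2 f=7, (3,0) g=1 f=7, (3,3) g=2 f=7, (4,1) g=1 f=5, (4,3) g=3 f=7, (5,2) g=3 f=5]

expanded=(4,2); open=[(2,1) g=1 f=7, (2,2) g=2 f=7, (3,0) g=1 f=7, (3,3) g=2 f=7, (4,1) g=1 f=5, (4,3) g=3 f=7, (5,2) g=3 f=5]; closed=[(3,1), (3,2), (4,2)]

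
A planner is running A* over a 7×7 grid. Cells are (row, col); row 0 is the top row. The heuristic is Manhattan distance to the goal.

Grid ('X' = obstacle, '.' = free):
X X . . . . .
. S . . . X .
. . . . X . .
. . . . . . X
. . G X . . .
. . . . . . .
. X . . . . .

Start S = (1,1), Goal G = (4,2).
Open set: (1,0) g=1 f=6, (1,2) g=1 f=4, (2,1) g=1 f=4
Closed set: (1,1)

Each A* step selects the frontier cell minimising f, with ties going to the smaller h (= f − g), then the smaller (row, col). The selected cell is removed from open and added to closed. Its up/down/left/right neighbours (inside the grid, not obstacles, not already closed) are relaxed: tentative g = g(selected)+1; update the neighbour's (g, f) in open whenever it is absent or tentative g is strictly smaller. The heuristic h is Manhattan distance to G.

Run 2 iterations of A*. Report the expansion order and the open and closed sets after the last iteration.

order=[(1,2) → (2,2)]; open=[(0,2) g=2 f=6, (1,0) g=1 f=6, (1,3) g=2 f=6, (2,1) g=1 f=4, (2,3) g=3 f=6, (3,2) g=3 f=4]; closed=[(1,1), (1,2), (2,2)]

step 1: expand (1,2) (f=4, h=3) → closed; open now [(0,2) g=2 f=6, (1,0) g=1 f=6, (1,3) g=2 f=6, (2,1) g=1 f=4, (2,2) g=2 f=4]
step 2: expand (2,2) (f=4, h=2) → closed; open now [(0,2) g=2 f=6, (1,0) g=1 f=6, (1,3) g=2 f=6, (2,1) g=1 f=4, (2,3) g=3 f=6, (3,2) g=3 f=4]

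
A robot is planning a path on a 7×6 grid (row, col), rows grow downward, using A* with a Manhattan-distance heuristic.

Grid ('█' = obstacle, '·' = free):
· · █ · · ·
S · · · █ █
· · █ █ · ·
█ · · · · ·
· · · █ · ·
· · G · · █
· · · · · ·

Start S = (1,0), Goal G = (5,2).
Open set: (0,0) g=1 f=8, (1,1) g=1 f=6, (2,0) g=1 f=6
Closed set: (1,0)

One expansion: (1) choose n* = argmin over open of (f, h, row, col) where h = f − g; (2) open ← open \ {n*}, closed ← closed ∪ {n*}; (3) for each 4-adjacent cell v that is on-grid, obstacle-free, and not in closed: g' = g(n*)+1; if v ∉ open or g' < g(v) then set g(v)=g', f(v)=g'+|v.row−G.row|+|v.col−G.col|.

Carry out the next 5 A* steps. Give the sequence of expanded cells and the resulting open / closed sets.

step 1: expand (1,1) (f=6, h=5) → closed; open now [(0,0) g=1 f=8, (0,1) g=2 f=8, (1,2) g=2 f=6, (2,0) g=1 f=6, (2,1) g=2 f=6]
step 2: expand (1,2) (f=6, h=4) → closed; open now [(0,0) g=1 f=8, (0,1) g=2 f=8, (1,3) g=3 f=8, (2,0) g=1 f=6, (2,1) g=2 f=6]
step 3: expand (2,1) (f=6, h=4) → closed; open now [(0,0) g=1 f=8, (0,1) g=2 f=8, (1,3) g=3 f=8, (2,0) g=1 f=6, (3,1) g=3 f=6]
step 4: expand (3,1) (f=6, h=3) → closed; open now [(0,0) g=1 f=8, (0,1) g=2 f=8, (1,3) g=3 f=8, (2,0) g=1 f=6, (3,2) g=4 f=6, (4,1) g=4 f=6]
step 5: expand (3,2) (f=6, h=2) → closed; open now [(0,0) g=1 f=8, (0,1) g=2 f=8, (1,3) g=3 f=8, (2,0) g=1 f=6, (3,3) g=5 f=8, (4,1) g=4 f=6, (4,2) g=5 f=6]

order=[(1,1) → (1,2) → (2,1) → (3,1) → (3,2)]; open=[(0,0) g=1 f=8, (0,1) g=2 f=8, (1,3) g=3 f=8, (2,0) g=1 f=6, (3,3) g=5 f=8, (4,1) g=4 f=6, (4,2) g=5 f=6]; closed=[(1,0), (1,1), (1,2), (2,1), (3,1), (3,2)]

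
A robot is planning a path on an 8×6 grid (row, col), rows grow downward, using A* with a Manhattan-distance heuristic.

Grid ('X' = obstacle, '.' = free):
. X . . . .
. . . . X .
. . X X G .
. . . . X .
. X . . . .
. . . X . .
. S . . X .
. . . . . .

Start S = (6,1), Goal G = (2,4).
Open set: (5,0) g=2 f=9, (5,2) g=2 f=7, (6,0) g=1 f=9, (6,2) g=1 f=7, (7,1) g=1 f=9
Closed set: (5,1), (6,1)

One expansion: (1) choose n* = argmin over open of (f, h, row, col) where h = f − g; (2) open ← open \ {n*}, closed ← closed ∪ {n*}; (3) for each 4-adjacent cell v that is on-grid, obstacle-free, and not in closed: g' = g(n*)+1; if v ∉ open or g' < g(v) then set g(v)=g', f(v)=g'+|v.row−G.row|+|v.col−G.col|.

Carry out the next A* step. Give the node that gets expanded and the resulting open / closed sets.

expanded=(5,2); open=[(4,2) g=3 f=7, (5,0) g=2 f=9, (6,0) g=1 f=9, (6,2) g=1 f=7, (7,1) g=1 f=9]; closed=[(5,1), (5,2), (6,1)]

step 1: expand (5,2) (f=7, h=5) → closed; open now [(4,2) g=3 f=7, (5,0) g=2 f=9, (6,0) g=1 f=9, (6,2) g=1 f=7, (7,1) g=1 f=9]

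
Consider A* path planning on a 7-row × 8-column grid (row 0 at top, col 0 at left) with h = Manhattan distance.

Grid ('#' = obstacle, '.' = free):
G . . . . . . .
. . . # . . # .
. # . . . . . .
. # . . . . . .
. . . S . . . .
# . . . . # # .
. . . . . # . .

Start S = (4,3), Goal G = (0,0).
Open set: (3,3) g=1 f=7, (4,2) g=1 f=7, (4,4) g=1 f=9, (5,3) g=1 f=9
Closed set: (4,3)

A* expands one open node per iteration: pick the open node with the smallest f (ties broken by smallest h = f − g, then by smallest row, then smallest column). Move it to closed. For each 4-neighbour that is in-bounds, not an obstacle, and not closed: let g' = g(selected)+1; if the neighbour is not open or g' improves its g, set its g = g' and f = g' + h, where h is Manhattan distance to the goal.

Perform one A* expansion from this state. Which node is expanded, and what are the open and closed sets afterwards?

expanded=(3,3); open=[(2,3) g=2 f=7, (3,2) g=2 f=7, (3,4) g=2 f=9, (4,2) g=1 f=7, (4,4) g=1 f=9, (5,3) g=1 f=9]; closed=[(3,3), (4,3)]

step 1: expand (3,3) (f=7, h=6) → closed; open now [(2,3) g=2 f=7, (3,2) g=2 f=7, (3,4) g=2 f=9, (4,2) g=1 f=7, (4,4) g=1 f=9, (5,3) g=1 f=9]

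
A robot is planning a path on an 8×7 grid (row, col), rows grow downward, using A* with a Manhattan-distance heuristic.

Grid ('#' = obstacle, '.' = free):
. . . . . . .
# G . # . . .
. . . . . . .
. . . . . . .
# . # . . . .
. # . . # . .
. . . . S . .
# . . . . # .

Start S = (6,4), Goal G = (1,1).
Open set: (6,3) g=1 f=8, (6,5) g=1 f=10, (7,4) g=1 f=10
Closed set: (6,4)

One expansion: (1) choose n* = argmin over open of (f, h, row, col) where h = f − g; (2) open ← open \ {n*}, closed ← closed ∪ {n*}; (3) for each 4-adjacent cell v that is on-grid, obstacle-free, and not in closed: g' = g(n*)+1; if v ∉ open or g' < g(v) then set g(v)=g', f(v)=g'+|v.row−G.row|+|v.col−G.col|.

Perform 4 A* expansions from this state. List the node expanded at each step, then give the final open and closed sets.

order=[(6,3) → (5,3) → (4,3) → (3,3)]; open=[(2,3) g=5 f=8, (3,2) g=5 f=8, (3,4) g=5 f=10, (4,4) g=4 f=10, (5,2) g=3 f=8, (6,2) g=2 f=8, (6,5) g=1 f=10, (7,3) g=2 f=10, (7,4) g=1 f=10]; closed=[(3,3), (4,3), (5,3), (6,3), (6,4)]

step 1: expand (6,3) (f=8, h=7) → closed; open now [(5,3) g=2 f=8, (6,2) g=2 f=8, (6,5) g=1 f=10, (7,3) g=2 f=10, (7,4) g=1 f=10]
step 2: expand (5,3) (f=8, h=6) → closed; open now [(4,3) g=3 f=8, (5,2) g=3 f=8, (6,2) g=2 f=8, (6,5) g=1 f=10, (7,3) g=2 f=10, (7,4) g=1 f=10]
step 3: expand (4,3) (f=8, h=5) → closed; open now [(3,3) g=4 f=8, (4,4) g=4 f=10, (5,2) g=3 f=8, (6,2) g=2 f=8, (6,5) g=1 f=10, (7,3) g=2 f=10, (7,4) g=1 f=10]
step 4: expand (3,3) (f=8, h=4) → closed; open now [(2,3) g=5 f=8, (3,2) g=5 f=8, (3,4) g=5 f=10, (4,4) g=4 f=10, (5,2) g=3 f=8, (6,2) g=2 f=8, (6,5) g=1 f=10, (7,3) g=2 f=10, (7,4) g=1 f=10]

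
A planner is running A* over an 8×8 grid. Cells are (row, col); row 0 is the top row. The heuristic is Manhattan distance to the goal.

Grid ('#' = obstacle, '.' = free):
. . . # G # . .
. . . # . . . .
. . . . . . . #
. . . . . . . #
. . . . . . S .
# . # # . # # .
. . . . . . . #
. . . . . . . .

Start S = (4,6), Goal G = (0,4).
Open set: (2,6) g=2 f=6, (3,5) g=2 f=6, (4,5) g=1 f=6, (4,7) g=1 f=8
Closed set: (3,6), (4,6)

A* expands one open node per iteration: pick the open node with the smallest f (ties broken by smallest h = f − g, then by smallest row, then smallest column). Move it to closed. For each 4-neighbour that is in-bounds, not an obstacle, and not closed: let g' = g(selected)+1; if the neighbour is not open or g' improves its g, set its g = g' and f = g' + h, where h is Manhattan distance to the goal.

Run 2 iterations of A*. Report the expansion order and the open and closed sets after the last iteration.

order=[(2,6) → (1,6)]; open=[(0,6) g=4 f=6, (1,5) g=4 f=6, (1,7) g=4 f=8, (2,5) g=3 f=6, (3,5) g=2 f=6, (4,5) g=1 f=6, (4,7) g=1 f=8]; closed=[(1,6), (2,6), (3,6), (4,6)]

step 1: expand (2,6) (f=6, h=4) → closed; open now [(1,6) g=3 f=6, (2,5) g=3 f=6, (3,5) g=2 f=6, (4,5) g=1 f=6, (4,7) g=1 f=8]
step 2: expand (1,6) (f=6, h=3) → closed; open now [(0,6) g=4 f=6, (1,5) g=4 f=6, (1,7) g=4 f=8, (2,5) g=3 f=6, (3,5) g=2 f=6, (4,5) g=1 f=6, (4,7) g=1 f=8]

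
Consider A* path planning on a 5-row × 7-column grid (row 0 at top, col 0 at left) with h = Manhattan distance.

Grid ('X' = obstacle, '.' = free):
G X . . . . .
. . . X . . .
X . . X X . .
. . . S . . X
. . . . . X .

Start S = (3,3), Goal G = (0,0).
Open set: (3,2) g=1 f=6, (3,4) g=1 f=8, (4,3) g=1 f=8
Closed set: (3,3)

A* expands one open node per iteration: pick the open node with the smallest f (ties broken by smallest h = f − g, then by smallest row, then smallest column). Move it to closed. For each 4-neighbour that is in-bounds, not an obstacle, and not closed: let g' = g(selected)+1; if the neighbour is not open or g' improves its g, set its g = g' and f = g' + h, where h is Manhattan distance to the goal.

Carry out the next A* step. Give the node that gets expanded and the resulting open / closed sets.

expanded=(3,2); open=[(2,2) g=2 f=6, (3,1) g=2 f=6, (3,4) g=1 f=8, (4,2) g=2 f=8, (4,3) g=1 f=8]; closed=[(3,2), (3,3)]

step 1: expand (3,2) (f=6, h=5) → closed; open now [(2,2) g=2 f=6, (3,1) g=2 f=6, (3,4) g=1 f=8, (4,2) g=2 f=8, (4,3) g=1 f=8]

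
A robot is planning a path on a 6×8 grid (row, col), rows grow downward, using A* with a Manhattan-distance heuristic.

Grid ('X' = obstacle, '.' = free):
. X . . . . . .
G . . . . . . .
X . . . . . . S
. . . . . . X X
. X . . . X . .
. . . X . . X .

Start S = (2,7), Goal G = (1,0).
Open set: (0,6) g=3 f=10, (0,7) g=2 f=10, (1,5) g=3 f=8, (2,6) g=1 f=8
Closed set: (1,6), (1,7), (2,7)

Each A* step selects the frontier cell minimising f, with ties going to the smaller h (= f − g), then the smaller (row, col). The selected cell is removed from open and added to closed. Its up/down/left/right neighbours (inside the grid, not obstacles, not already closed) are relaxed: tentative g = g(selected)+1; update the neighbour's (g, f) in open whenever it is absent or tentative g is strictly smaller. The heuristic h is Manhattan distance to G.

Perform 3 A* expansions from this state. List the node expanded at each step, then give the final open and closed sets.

order=[(1,5) → (1,4) → (1,3)]; open=[(0,3) g=6 f=10, (0,4) g=5 f=10, (0,5) g=4 f=10, (0,6) g=3 f=10, (0,7) g=2 f=10, (1,2) g=6 f=8, (2,3) g=6 f=10, (2,4) g=5 f=10, (2,5) g=4 f=10, (2,6) g=1 f=8]; closed=[(1,3), (1,4), (1,5), (1,6), (1,7), (2,7)]

step 1: expand (1,5) (f=8, h=5) → closed; open now [(0,5) g=4 f=10, (0,6) g=3 f=10, (0,7) g=2 f=10, (1,4) g=4 f=8, (2,5) g=4 f=10, (2,6) g=1 f=8]
step 2: expand (1,4) (f=8, h=4) → closed; open now [(0,4) g=5 f=10, (0,5) g=4 f=10, (0,6) g=3 f=10, (0,7) g=2 f=10, (1,3) g=5 f=8, (2,4) g=5 f=10, (2,5) g=4 f=10, (2,6) g=1 f=8]
step 3: expand (1,3) (f=8, h=3) → closed; open now [(0,3) g=6 f=10, (0,4) g=5 f=10, (0,5) g=4 f=10, (0,6) g=3 f=10, (0,7) g=2 f=10, (1,2) g=6 f=8, (2,3) g=6 f=10, (2,4) g=5 f=10, (2,5) g=4 f=10, (2,6) g=1 f=8]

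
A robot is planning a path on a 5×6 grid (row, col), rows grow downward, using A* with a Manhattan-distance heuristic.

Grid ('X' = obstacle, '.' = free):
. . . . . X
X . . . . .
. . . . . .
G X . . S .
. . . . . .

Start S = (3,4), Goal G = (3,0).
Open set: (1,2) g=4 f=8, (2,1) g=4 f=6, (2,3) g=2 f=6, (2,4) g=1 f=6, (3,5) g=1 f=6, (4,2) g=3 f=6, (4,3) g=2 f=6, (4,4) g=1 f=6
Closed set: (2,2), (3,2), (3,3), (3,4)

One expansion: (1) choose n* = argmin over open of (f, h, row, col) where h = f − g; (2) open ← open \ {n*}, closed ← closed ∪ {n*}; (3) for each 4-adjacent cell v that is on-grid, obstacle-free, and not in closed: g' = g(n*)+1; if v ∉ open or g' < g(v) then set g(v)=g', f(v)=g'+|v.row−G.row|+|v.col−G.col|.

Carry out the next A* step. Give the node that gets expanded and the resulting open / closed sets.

expanded=(2,1); open=[(1,1) g=5 f=8, (1,2) g=4 f=8, (2,0) g=5 f=6, (2,3) g=2 f=6, (2,4) g=1 f=6, (3,5) g=1 f=6, (4,2) g=3 f=6, (4,3) g=2 f=6, (4,4) g=1 f=6]; closed=[(2,1), (2,2), (3,2), (3,3), (3,4)]

step 1: expand (2,1) (f=6, h=2) → closed; open now [(1,1) g=5 f=8, (1,2) g=4 f=8, (2,0) g=5 f=6, (2,3) g=2 f=6, (2,4) g=1 f=6, (3,5) g=1 f=6, (4,2) g=3 f=6, (4,3) g=2 f=6, (4,4) g=1 f=6]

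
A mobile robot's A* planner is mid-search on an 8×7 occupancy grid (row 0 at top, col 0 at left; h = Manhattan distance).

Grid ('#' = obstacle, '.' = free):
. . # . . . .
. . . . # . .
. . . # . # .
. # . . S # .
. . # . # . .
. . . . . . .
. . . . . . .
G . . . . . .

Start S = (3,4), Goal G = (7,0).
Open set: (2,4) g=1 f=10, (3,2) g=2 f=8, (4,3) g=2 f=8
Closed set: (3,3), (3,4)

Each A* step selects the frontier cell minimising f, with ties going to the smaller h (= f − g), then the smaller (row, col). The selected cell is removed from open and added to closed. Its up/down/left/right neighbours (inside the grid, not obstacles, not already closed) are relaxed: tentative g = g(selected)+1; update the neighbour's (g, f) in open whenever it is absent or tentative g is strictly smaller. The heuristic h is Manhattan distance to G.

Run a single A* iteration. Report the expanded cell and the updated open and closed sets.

expanded=(3,2); open=[(2,2) g=3 f=10, (2,4) g=1 f=10, (4,3) g=2 f=8]; closed=[(3,2), (3,3), (3,4)]

step 1: expand (3,2) (f=8, h=6) → closed; open now [(2,2) g=3 f=10, (2,4) g=1 f=10, (4,3) g=2 f=8]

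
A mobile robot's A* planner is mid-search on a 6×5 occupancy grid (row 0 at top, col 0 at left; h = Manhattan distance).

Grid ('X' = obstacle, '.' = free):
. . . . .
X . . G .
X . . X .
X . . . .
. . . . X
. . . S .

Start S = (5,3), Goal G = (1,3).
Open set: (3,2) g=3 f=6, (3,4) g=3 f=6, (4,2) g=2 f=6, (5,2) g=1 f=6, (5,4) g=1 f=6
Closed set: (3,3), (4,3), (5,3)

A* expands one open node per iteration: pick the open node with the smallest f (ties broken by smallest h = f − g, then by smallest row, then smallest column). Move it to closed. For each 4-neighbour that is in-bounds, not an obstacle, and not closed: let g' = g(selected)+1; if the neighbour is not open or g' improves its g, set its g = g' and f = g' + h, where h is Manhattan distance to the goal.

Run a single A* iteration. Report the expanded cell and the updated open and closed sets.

step 1: expand (3,2) (f=6, h=3) → closed; open now [(2,2) g=4 f=6, (3,1) g=4 f=8, (3,4) g=3 f=6, (4,2) g=2 f=6, (5,2) g=1 f=6, (5,4) g=1 f=6]

expanded=(3,2); open=[(2,2) g=4 f=6, (3,1) g=4 f=8, (3,4) g=3 f=6, (4,2) g=2 f=6, (5,2) g=1 f=6, (5,4) g=1 f=6]; closed=[(3,2), (3,3), (4,3), (5,3)]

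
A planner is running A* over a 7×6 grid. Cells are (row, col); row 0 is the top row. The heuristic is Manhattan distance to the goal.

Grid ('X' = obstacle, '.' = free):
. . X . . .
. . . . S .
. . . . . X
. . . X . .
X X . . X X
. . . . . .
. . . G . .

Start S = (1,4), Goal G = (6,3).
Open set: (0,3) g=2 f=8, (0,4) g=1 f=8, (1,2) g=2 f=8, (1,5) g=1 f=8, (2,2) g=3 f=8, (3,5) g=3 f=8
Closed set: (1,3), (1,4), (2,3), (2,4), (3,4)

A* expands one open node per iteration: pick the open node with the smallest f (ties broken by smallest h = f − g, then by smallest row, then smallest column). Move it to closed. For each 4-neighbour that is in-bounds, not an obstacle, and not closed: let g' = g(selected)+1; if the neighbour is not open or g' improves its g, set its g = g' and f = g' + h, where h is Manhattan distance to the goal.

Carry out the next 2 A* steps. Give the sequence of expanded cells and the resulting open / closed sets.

order=[(2,2) → (3,2)]; open=[(0,3) g=2 f=8, (0,4) g=1 f=8, (1,2) g=2 f=8, (1,5) g=1 f=8, (2,1) g=4 f=10, (3,1) g=5 f=10, (3,5) g=3 f=8, (4,2) g=5 f=8]; closed=[(1,3), (1,4), (2,2), (2,3), (2,4), (3,2), (3,4)]

step 1: expand (2,2) (f=8, h=5) → closed; open now [(0,3) g=2 f=8, (0,4) g=1 f=8, (1,2) g=2 f=8, (1,5) g=1 f=8, (2,1) g=4 f=10, (3,2) g=4 f=8, (3,5) g=3 f=8]
step 2: expand (3,2) (f=8, h=4) → closed; open now [(0,3) g=2 f=8, (0,4) g=1 f=8, (1,2) g=2 f=8, (1,5) g=1 f=8, (2,1) g=4 f=10, (3,1) g=5 f=10, (3,5) g=3 f=8, (4,2) g=5 f=8]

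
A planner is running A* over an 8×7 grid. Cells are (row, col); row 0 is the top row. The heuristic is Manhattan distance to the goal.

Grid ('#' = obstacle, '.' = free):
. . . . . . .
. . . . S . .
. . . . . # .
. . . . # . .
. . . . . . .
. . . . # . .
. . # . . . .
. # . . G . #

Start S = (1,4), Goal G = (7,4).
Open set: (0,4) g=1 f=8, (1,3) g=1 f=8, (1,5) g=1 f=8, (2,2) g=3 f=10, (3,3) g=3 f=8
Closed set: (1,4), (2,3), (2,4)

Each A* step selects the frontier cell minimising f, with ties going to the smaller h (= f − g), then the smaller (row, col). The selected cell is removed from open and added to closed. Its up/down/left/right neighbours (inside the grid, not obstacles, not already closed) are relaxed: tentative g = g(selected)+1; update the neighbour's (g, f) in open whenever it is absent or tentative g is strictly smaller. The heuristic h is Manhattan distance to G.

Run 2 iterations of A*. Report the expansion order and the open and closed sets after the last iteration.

step 1: expand (3,3) (f=8, h=5) → closed; open now [(0,4) g=1 f=8, (1,3) g=1 f=8, (1,5) g=1 f=8, (2,2) g=3 f=10, (3,2) g=4 f=10, (4,3) g=4 f=8]
step 2: expand (4,3) (f=8, h=4) → closed; open now [(0,4) g=1 f=8, (1,3) g=1 f=8, (1,5) g=1 f=8, (2,2) g=3 f=10, (3,2) g=4 f=10, (4,2) g=5 f=10, (4,4) g=5 f=8, (5,3) g=5 f=8]

order=[(3,3) → (4,3)]; open=[(0,4) g=1 f=8, (1,3) g=1 f=8, (1,5) g=1 f=8, (2,2) g=3 f=10, (3,2) g=4 f=10, (4,2) g=5 f=10, (4,4) g=5 f=8, (5,3) g=5 f=8]; closed=[(1,4), (2,3), (2,4), (3,3), (4,3)]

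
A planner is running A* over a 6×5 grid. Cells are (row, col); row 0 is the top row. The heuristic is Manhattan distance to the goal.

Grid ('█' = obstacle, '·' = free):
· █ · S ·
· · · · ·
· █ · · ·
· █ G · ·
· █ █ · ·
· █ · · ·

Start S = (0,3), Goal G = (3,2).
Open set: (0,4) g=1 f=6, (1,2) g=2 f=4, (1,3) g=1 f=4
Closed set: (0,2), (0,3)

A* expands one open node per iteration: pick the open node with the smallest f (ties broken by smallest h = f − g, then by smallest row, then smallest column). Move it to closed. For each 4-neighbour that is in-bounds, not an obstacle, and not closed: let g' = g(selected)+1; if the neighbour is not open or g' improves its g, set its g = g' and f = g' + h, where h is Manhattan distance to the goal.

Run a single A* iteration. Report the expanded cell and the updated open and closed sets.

step 1: expand (1,2) (f=4, h=2) → closed; open now [(0,4) g=1 f=6, (1,1) g=3 f=6, (1,3) g=1 f=4, (2,2) g=3 f=4]

expanded=(1,2); open=[(0,4) g=1 f=6, (1,1) g=3 f=6, (1,3) g=1 f=4, (2,2) g=3 f=4]; closed=[(0,2), (0,3), (1,2)]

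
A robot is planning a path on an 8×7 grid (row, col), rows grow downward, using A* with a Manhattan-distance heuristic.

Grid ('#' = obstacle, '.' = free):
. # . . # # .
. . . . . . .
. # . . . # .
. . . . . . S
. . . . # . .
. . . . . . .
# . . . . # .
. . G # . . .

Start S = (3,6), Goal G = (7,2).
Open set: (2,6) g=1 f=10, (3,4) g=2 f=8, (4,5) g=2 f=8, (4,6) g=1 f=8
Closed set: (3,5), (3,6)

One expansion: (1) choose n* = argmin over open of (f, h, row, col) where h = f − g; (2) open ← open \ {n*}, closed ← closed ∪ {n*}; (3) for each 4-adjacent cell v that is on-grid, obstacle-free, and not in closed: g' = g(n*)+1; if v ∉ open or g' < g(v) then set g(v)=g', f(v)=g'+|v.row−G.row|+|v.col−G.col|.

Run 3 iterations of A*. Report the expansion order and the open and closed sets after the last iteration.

order=[(3,4) → (3,3) → (3,2)]; open=[(2,2) g=5 f=10, (2,3) g=4 f=10, (2,4) g=3 f=10, (2,6) g=1 f=10, (3,1) g=5 f=10, (4,2) g=5 f=8, (4,3) g=4 f=8, (4,5) g=2 f=8, (4,6) g=1 f=8]; closed=[(3,2), (3,3), (3,4), (3,5), (3,6)]

step 1: expand (3,4) (f=8, h=6) → closed; open now [(2,4) g=3 f=10, (2,6) g=1 f=10, (3,3) g=3 f=8, (4,5) g=2 f=8, (4,6) g=1 f=8]
step 2: expand (3,3) (f=8, h=5) → closed; open now [(2,3) g=4 f=10, (2,4) g=3 f=10, (2,6) g=1 f=10, (3,2) g=4 f=8, (4,3) g=4 f=8, (4,5) g=2 f=8, (4,6) g=1 f=8]
step 3: expand (3,2) (f=8, h=4) → closed; open now [(2,2) g=5 f=10, (2,3) g=4 f=10, (2,4) g=3 f=10, (2,6) g=1 f=10, (3,1) g=5 f=10, (4,2) g=5 f=8, (4,3) g=4 f=8, (4,5) g=2 f=8, (4,6) g=1 f=8]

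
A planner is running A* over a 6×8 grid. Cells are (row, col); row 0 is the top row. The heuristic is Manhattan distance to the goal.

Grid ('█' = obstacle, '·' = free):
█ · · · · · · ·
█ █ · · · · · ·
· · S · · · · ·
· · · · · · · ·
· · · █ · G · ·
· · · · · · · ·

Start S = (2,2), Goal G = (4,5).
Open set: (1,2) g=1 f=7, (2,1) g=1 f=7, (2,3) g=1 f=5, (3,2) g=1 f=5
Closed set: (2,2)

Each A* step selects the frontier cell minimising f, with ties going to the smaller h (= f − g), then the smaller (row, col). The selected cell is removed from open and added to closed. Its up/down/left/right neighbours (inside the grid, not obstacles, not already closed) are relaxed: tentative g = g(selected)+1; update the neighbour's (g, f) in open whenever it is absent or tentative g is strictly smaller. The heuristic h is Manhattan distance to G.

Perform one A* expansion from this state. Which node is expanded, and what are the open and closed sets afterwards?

expanded=(2,3); open=[(1,2) g=1 f=7, (1,3) g=2 f=7, (2,1) g=1 f=7, (2,4) g=2 f=5, (3,2) g=1 f=5, (3,3) g=2 f=5]; closed=[(2,2), (2,3)]

step 1: expand (2,3) (f=5, h=4) → closed; open now [(1,2) g=1 f=7, (1,3) g=2 f=7, (2,1) g=1 f=7, (2,4) g=2 f=5, (3,2) g=1 f=5, (3,3) g=2 f=5]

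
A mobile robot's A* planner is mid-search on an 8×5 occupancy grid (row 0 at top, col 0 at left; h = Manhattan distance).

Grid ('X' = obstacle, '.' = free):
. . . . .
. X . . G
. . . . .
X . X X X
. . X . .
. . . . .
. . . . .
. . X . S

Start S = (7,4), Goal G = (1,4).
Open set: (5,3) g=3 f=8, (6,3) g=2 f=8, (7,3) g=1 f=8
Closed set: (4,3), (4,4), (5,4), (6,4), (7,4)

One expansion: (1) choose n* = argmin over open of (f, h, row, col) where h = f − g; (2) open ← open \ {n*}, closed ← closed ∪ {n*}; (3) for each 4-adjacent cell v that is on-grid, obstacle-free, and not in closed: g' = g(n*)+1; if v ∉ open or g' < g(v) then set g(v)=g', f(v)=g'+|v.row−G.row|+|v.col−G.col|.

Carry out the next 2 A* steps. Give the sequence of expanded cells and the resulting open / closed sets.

step 1: expand (5,3) (f=8, h=5) → closed; open now [(5,2) g=4 f=10, (6,3) g=2 f=8, (7,3) g=1 f=8]
step 2: expand (6,3) (f=8, h=6) → closed; open now [(5,2) g=4 f=10, (6,2) g=3 f=10, (7,3) g=1 f=8]

order=[(5,3) → (6,3)]; open=[(5,2) g=4 f=10, (6,2) g=3 f=10, (7,3) g=1 f=8]; closed=[(4,3), (4,4), (5,3), (5,4), (6,3), (6,4), (7,4)]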